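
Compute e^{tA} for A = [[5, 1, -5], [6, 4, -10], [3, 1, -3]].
e^{tA} = [[(3*t + 1)*e^{2*t}, t*e^{2*t}, -5*t*e^{2*t}], [6*t*e^{2*t}, (2*t + 1)*e^{2*t}, -10*t*e^{2*t}], [3*t*e^{2*t}, t*e^{2*t}, (1 - 5*t)*e^{2*t}]]

A has Jordan form J = [[2, 1, 0], [0, 2, 0], [0, 0, 2]] with A = PJP^{-1}, so e^{tA} = P e^{tJ} P^{-1}.

For a Jordan block J_k(λ), e^{tJ_k(λ)} = e^{λt} · (I + tN + t^2 N^2/2! + ... + t^{k-1} N^{k-1}/(k-1)!) where N is the nilpotent superdiagonal part.

Assembling the blocks and conjugating back gives the entries of e^{tA} as shown above.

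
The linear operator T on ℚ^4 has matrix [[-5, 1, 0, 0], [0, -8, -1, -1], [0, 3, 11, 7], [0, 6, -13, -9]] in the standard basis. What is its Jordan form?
The characteristic polynomial is det(xI - A) = (x - 4)(x + 5)^3, so the eigenvalues are -5 (algebraic multiplicity 3), 4 (algebraic multiplicity 1).

For λ = -5: rank(A + 5I) = 3, rank((A + 5I)^2) = 2, rank((A + 5I)^3) = 1. The eigenspace has dimension 4 - 3 = 1, so there is 1 Jordan block; the rank sequence gives block sizes [3].

For λ = 4: algebraic multiplicity 1 gives one 1×1 block.

Assembling the blocks gives the Jordan form J above.

J = [[-5, 1, 0, 0], [0, -5, 1, 0], [0, 0, -5, 0], [0, 0, 0, 4]]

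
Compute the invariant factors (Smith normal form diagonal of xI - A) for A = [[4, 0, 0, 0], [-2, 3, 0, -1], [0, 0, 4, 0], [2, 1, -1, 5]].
The Jordan structure of A has elementary divisors (x - 4)^3, (x - 4). Arranging the block sizes at each eigenvalue in decreasing order and taking row products gives the invariant factors.

Invariant factors (smallest first, each dividing the next): x - 4, (x - 4)^3.

Check: the last factor (x - 4)^3 is the minimal polynomial, and the product (x - 4)^4 is the characteristic polynomial.

x - 4, (x - 4)^3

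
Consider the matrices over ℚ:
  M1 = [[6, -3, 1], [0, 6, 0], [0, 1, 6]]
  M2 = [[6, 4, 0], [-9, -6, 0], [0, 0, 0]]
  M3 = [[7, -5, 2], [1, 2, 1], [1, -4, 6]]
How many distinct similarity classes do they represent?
Characteristic polynomials: χ_{M1} = (x - 6)^3, χ_{M2} = x^3, χ_{M3} = (x - 5)^3.

{M1}: invariant factors (x - 6)^3.

{M2}: invariant factors x, x^2.

{M3}: invariant factors (x - 5)^3.

Matrices are similar if and only if their invariant-factor lists agree; the partition into similarity classes is {M1}, {M2}, {M3}.

3 classes: {M1}, {M2}, {M3}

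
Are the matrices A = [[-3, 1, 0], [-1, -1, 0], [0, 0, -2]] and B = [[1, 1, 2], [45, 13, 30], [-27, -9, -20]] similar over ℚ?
Yes.

Two matrices over a field are similar if and only if they have the same invariant factors.

Both A and B have characteristic polynomial (x + 2)^3 and minimal polynomial (x + 2)^2. Computing further, both have invariant factors x + 2, (x + 2)^2. Hence A and B are similar.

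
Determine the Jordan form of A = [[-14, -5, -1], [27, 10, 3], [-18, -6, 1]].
The characteristic polynomial is det(xI - A) = (x - 1)^2(x + 5), so the eigenvalues are -5 (algebraic multiplicity 1), 1 (algebraic multiplicity 2).

For λ = -5: algebraic multiplicity 1 gives one 1×1 block.

For λ = 1: rank(A - I) = 2, rank((A - I)^2) = 1. The eigenspace has dimension 3 - 2 = 1, so there is 1 Jordan block; the rank sequence gives block sizes [2].

Assembling the blocks gives the Jordan form J above.

J = [[-5, 0, 0], [0, 1, 1], [0, 0, 1]]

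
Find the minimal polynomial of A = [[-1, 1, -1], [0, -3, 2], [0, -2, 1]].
m_A(x) = (x + 1)^2

The characteristic polynomial factors as (x + 1)^3. The minimal polynomial is ∏(x - λ)^{k_λ} where k_λ is the size of the largest Jordan block at λ.

For λ = -1: rank(A + I) = 1, and the largest Jordan block has size 2 (the smallest k with rank((A + I)^k) = rank((A + I)^(k+1))).

So m_A(x) = (x + 1)^2.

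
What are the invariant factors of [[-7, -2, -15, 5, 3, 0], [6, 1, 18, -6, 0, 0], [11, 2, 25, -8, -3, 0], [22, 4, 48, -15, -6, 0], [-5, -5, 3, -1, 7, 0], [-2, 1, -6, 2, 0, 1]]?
The Jordan structure of A has elementary divisors (x - 1)^2, (x - 1), (x - 1), (x - 4), (x - 4). Arranging the block sizes at each eigenvalue in decreasing order and taking row products gives the invariant factors.

Invariant factors (smallest first, each dividing the next): x - 1, (x - 4)(x - 1), (x - 4)(x - 1)^2.

Check: the last factor (x - 4)(x - 1)^2 is the minimal polynomial, and the product (x - 4)^2(x - 1)^4 is the characteristic polynomial.

x - 1, (x - 4)(x - 1), (x - 4)(x - 1)^2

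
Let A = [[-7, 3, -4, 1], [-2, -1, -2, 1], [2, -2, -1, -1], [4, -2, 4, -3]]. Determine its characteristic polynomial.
xI - A = [[x + 7, -3, 4, -1], [2, x + 1, 2, -1], [-2, 2, x + 1, 1], [-4, 2, -4, x + 3]].

Expanding det(xI - A) along the first row:
det(xI - A) = + (x + 7)·det([[x + 1, 2, -1], [2, x + 1, 1], [2, -4, x + 3]]) - (-3)·det([[2, 2, -1], [-2, x + 1, 1], [-4, -4, x + 3]]) + (4)·det([[2, x + 1, -1], [-2, 2, 1], [-4, 2, x + 3]]) - (-1)·det([[2, x + 1, 2], [-2, 2, x + 1], [-4, 2, -4]]).

Evaluating gives χ_A(x) = x^4 + 12x^3 + 54x^2 + 108x + 81 = (x + 3)^4.

χ_A(x) = (x + 3)^4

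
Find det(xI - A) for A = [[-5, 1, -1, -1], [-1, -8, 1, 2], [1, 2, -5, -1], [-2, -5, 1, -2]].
xI - A = [[x + 5, -1, 1, 1], [1, x + 8, -1, -2], [-1, -2, x + 5, 1], [2, 5, -1, x + 2]].

Expanding det(xI - A) along the first row:
det(xI - A) = + (x + 5)·det([[x + 8, -1, -2], [-2, x + 5, 1], [5, -1, x + 2]]) - (-1)·det([[1, -1, -2], [-1, x + 5, 1], [2, -1, x + 2]]) + (1)·det([[1, x + 8, -2], [-1, -2, 1], [2, 5, x + 2]]) - (1)·det([[1, x + 8, -1], [-1, -2, x + 5], [2, 5, -1]]).

Evaluating gives χ_A(x) = x^4 + 20x^3 + 150x^2 + 500x + 625 = (x + 5)^4.

χ_A(x) = (x + 5)^4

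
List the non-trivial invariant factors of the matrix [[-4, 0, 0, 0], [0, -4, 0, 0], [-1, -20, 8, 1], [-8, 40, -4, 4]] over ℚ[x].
The Jordan structure of A has elementary divisors (x + 4), (x + 4), (x - 6)^2. Arranging the block sizes at each eigenvalue in decreasing order and taking row products gives the invariant factors.

Invariant factors (smallest first, each dividing the next): x + 4, (x - 6)^2(x + 4).

Check: the last factor (x - 6)^2(x + 4) is the minimal polynomial, and the product (x - 6)^2(x + 4)^2 is the characteristic polynomial.

x + 4, (x - 6)^2(x + 4)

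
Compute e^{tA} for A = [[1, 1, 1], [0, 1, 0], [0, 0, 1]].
A has Jordan form J = [[1, 1, 0], [0, 1, 0], [0, 0, 1]] with A = PJP^{-1}, so e^{tA} = P e^{tJ} P^{-1}.

For a Jordan block J_k(λ), e^{tJ_k(λ)} = e^{λt} · (I + tN + t^2 N^2/2! + ... + t^{k-1} N^{k-1}/(k-1)!) where N is the nilpotent superdiagonal part.

Assembling the blocks and conjugating back gives the entries of e^{tA} as shown above.

e^{tA} = [[e^{t}, t*e^{t}, t*e^{t}], [0, e^{t}, 0], [0, 0, e^{t}]]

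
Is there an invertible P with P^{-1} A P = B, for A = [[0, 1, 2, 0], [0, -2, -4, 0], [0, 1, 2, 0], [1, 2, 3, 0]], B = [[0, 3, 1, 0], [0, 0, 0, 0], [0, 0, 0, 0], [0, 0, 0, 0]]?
No.

Both have characteristic polynomial x^4 and minimal polynomial x^2. But rank(A) = 2 for A while rank(B) = 1 for B, so the number of Jordan blocks at λ = 0 differs. A and B are not similar.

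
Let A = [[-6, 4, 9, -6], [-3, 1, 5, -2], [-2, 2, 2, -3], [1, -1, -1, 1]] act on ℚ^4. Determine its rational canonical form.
The invariant factors of A (the non-unit diagonal entries of the Smith normal form of xI - A over ℚ[x]) are (x + 2)(x^3 + 2x + 1), each dividing the next. The characteristic polynomial is their product, (x + 2)(x^3 + 2x + 1).

The rational canonical form is the block-diagonal matrix of companion matrices C(f_i):
R = [[0, 0, 0, -2], [1, 0, 0, -5], [0, 1, 0, -2], [0, 0, 1, -2]].

Note the characteristic polynomial does not split into linear factors over ℚ, so A has no Jordan form over ℚ; the rational canonical form exists over any field.

R = [[0, 0, 0, -2], [1, 0, 0, -5], [0, 1, 0, -2], [0, 0, 1, -2]]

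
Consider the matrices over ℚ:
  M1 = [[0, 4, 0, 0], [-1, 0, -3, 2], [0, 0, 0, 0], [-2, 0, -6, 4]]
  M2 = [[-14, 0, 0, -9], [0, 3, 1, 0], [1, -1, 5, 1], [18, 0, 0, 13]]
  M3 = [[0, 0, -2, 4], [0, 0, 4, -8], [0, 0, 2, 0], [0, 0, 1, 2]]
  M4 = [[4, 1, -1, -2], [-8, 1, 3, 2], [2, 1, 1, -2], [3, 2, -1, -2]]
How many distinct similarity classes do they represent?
3 classes: {M1, M3}, {M2}, {M4}

Characteristic polynomials: χ_{M1} = x^2(x - 2)^2, χ_{M2} = (x - 4)^3(x + 5), χ_{M3} = x^2(x - 2)^2, χ_{M4} = x^2(x - 2)^2.

{M1, M3}: invariant factors x, x(x - 2)^2.

{M2}: invariant factors (x - 4)^3(x + 5).

{M4}: invariant factors x^2(x - 2)^2.

Matrices are similar if and only if their invariant-factor lists agree; the partition into similarity classes is {M1, M3}, {M2}, {M4}.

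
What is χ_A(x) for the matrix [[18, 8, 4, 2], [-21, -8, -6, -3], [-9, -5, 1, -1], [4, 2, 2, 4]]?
χ_A(x) = (x - 4)^3(x - 3)

xI - A = [[x - 18, -8, -4, -2], [21, x + 8, 6, 3], [9, 5, x - 1, 1], [-4, -2, -2, x - 4]].

Expanding det(xI - A) along the first row:
det(xI - A) = + (x - 18)·det([[x + 8, 6, 3], [5, x - 1, 1], [-2, -2, x - 4]]) - (-8)·det([[21, 6, 3], [9, x - 1, 1], [-4, -2, x - 4]]) + (-4)·det([[21, x + 8, 3], [9, 5, 1], [-4, -2, x - 4]]) - (-2)·det([[21, x + 8, 6], [9, 5, x - 1], [-4, -2, -2]]).

Evaluating gives χ_A(x) = x^4 - 15x^3 + 84x^2 - 208x + 192 = (x - 4)^3(x - 3).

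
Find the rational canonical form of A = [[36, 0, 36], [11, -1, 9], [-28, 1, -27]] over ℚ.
The invariant factors of A (the non-unit diagonal entries of the Smith normal form of xI - A over ℚ[x]) are (x - 6)(x^2 - 2x + 6), each dividing the next. The characteristic polynomial is their product, (x - 6)(x^2 - 2x + 6).

The rational canonical form is the block-diagonal matrix of companion matrices C(f_i):
R = [[0, 0, 36], [1, 0, -18], [0, 1, 8]].

Note the characteristic polynomial does not split into linear factors over ℚ, so A has no Jordan form over ℚ; the rational canonical form exists over any field.

R = [[0, 0, 36], [1, 0, -18], [0, 1, 8]]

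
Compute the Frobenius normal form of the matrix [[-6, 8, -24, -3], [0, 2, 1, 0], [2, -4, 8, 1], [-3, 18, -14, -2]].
R = [[0, 0, 0, -4], [1, 0, 0, 4], [0, 1, 0, -5], [0, 0, 1, 2]]

The invariant factors of A (the non-unit diagonal entries of the Smith normal form of xI - A over ℚ[x]) are (x^2 - x + 2)^2, each dividing the next. The characteristic polynomial is their product, (x^2 - x + 2)^2.

The rational canonical form is the block-diagonal matrix of companion matrices C(f_i):
R = [[0, 0, 0, -4], [1, 0, 0, 4], [0, 1, 0, -5], [0, 0, 1, 2]].

Note the characteristic polynomial does not split into linear factors over ℚ, so A has no Jordan form over ℚ; the rational canonical form exists over any field.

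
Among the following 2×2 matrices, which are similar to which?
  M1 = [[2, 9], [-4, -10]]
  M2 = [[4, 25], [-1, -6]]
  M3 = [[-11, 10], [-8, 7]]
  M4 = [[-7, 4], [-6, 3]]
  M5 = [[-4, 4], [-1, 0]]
Characteristic polynomials: χ_{M1} = (x + 4)^2, χ_{M2} = (x + 1)^2, χ_{M3} = (x + 1)(x + 3), χ_{M4} = (x + 1)(x + 3), χ_{M5} = (x + 2)^2.

{M1}: invariant factors (x + 4)^2.

{M2}: invariant factors (x + 1)^2.

{M3, M4}: invariant factors (x + 1)(x + 3).

{M5}: invariant factors (x + 2)^2.

Matrices are similar if and only if their invariant-factor lists agree; the partition into similarity classes is {M1}, {M2}, {M3, M4}, {M5}.

4 classes: {M1}, {M2}, {M3, M4}, {M5}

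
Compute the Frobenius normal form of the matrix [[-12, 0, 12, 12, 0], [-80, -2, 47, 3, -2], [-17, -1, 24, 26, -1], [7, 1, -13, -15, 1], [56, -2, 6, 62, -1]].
R = [[0, 12, 0, 0, 0], [1, -1, 0, 0, 0], [0, 0, 0, 0, 48], [0, 0, 1, 0, 8], [0, 0, 0, 1, -5]]

The invariant factors of A (the non-unit diagonal entries of the Smith normal form of xI - A over ℚ[x]) are (x - 3)(x + 4), (x - 3)(x + 4)^2, each dividing the next. The characteristic polynomial is their product, (x - 3)^2(x + 4)^3.

The rational canonical form is the block-diagonal matrix of companion matrices C(f_i):
R = [[0, 12, 0, 0, 0], [1, -1, 0, 0, 0], [0, 0, 0, 0, 48], [0, 0, 1, 0, 8], [0, 0, 0, 1, -5]].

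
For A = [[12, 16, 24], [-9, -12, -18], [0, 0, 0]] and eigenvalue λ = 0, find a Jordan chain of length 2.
We seek v_1 ∈ ker(A^2) \ ker(A), then set v_{i+1} = A v_i.

One such chain is v_1 = [[-5, 4, 0]]^T, v_2 = [[4, -3, 0]]^T. Check: A v_2 = [[0, 0, 0]]^T = 0.

v_1 = [[-5, 4, 0]]^T, v_2 = [[4, -3, 0]]^T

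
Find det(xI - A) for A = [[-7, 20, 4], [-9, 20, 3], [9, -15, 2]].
xI - A = [[x + 7, -20, -4], [9, x - 20, -3], [-9, 15, x - 2]].

Expanding det(xI - A) along the first row:
det(xI - A) = + (x + 7)·det([[x - 20, -3], [15, x - 2]]) - (-20)·det([[9, -3], [-9, x - 2]]) + (-4)·det([[9, x - 20], [-9, 15]]).

Evaluating gives χ_A(x) = x^3 - 15x^2 + 75x - 125 = (x - 5)^3.

χ_A(x) = (x - 5)^3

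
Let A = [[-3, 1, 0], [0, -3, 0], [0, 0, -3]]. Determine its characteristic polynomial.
xI - A = [[x + 3, -1, 0], [0, x + 3, 0], [0, 0, x + 3]].

Expanding det(xI - A) along the first row:
det(xI - A) = + (x + 3)·det([[x + 3, 0], [0, x + 3]]) - (-1)·det([[0, 0], [0, x + 3]]) + (0)·det([[0, x + 3], [0, 0]]).

Evaluating gives χ_A(x) = x^3 + 9x^2 + 27x + 27 = (x + 3)^3.

χ_A(x) = (x + 3)^3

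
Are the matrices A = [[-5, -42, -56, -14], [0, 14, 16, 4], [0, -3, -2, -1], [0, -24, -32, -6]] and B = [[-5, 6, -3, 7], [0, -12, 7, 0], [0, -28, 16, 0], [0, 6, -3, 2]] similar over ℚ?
Two matrices over a field are similar if and only if they have the same invariant factors.

Both A and B have characteristic polynomial (x - 2)^3(x + 5) and minimal polynomial (x - 2)^2(x + 5). Computing further, both have invariant factors x - 2, (x - 2)^2(x + 5). Hence A and B are similar.

Yes.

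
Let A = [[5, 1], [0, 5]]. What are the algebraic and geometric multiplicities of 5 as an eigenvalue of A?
The characteristic polynomial is (x - 5)^2, so the factor x - 5 appears with exponent 2: the algebraic multiplicity is 2.

rank(A - 5I) = 1, so the eigenspace has dimension 2 - 1 = 1: the geometric multiplicity is 1.

Since 1 < 2, A is not diagonalizable.

algebraic multiplicity 2, geometric multiplicity 1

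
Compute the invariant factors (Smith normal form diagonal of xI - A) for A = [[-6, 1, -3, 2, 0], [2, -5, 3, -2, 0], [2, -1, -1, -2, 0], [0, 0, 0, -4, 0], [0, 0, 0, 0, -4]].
The Jordan structure of A has elementary divisors (x + 4)^2, (x + 4), (x + 4), (x + 4). Arranging the block sizes at each eigenvalue in decreasing order and taking row products gives the invariant factors.

Invariant factors (smallest first, each dividing the next): x + 4, x + 4, x + 4, (x + 4)^2.

Check: the last factor (x + 4)^2 is the minimal polynomial, and the product (x + 4)^5 is the characteristic polynomial.

x + 4, x + 4, x + 4, (x + 4)^2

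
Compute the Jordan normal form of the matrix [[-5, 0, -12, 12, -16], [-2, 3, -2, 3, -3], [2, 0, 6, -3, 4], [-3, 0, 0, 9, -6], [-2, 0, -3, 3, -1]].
J = [[0, 0, 0, 0, 0], [0, 3, 1, 0, 0], [0, 0, 3, 0, 0], [0, 0, 0, 3, 1], [0, 0, 0, 0, 3]]

The characteristic polynomial is det(xI - A) = x(x - 3)^4, so the eigenvalues are 0 (algebraic multiplicity 1), 3 (algebraic multiplicity 4).

For λ = 0: algebraic multiplicity 1 gives one 1×1 block.

For λ = 3: rank(A - 3I) = 3, rank((A - 3I)^2) = 1. The eigenspace has dimension 5 - 3 = 2, so there are 2 Jordan blocks; the rank sequence gives block sizes [2, 2].

Assembling the blocks gives the Jordan form J above.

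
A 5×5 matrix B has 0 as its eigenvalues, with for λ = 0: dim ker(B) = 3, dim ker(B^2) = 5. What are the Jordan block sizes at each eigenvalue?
Jordan blocks: (0, 2), (0, 2), (0, 1)

λ = 0: successive nullity increments [3, 2] count blocks of size ≥ k; block sizes are [2, 2, 1].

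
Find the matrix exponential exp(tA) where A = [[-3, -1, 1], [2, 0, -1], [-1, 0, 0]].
e^{tA} = [[(t^2 - 4*t + 2)*e^{-t}/2, t*(t - 2)*e^{-t}/2, t*e^{-t}], [t*(4 - t)*e^{-t}/2, (-t^2/2 + t + 1)*e^{-t}, -t*e^{-t}], [t*(t - 2)*e^{-t}/2, t^2*e^{-t}/2, (t + 1)*e^{-t}]]

A has Jordan form J = [[-1, 1, 0], [0, -1, 1], [0, 0, -1]] with A = PJP^{-1}, so e^{tA} = P e^{tJ} P^{-1}.

For a Jordan block J_k(λ), e^{tJ_k(λ)} = e^{λt} · (I + tN + t^2 N^2/2! + ... + t^{k-1} N^{k-1}/(k-1)!) where N is the nilpotent superdiagonal part.

Assembling the blocks and conjugating back gives the entries of e^{tA} as shown above.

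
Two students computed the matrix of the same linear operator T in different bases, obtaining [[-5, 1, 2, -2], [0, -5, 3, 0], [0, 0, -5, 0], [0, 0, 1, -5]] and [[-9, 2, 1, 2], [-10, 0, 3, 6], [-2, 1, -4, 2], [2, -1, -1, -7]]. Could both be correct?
Yes.

Two matrices over a field are similar if and only if they have the same invariant factors.

Both A and B have characteristic polynomial (x + 5)^4 and minimal polynomial (x + 5)^3. Computing further, both have invariant factors x + 5, (x + 5)^3. Hence A and B are similar.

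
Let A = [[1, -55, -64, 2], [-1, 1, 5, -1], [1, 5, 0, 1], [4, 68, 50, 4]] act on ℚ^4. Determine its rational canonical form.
R = [[0, 0, 0, -60], [1, 0, 0, 2], [0, 1, 0, -3], [0, 0, 1, 6]]

The invariant factors of A (the non-unit diagonal entries of the Smith normal form of xI - A over ℚ[x]) are (x - 5)(x - 3)(x^2 + 2x + 4), each dividing the next. The characteristic polynomial is their product, (x - 5)(x - 3)(x^2 + 2x + 4).

The rational canonical form is the block-diagonal matrix of companion matrices C(f_i):
R = [[0, 0, 0, -60], [1, 0, 0, 2], [0, 1, 0, -3], [0, 0, 1, 6]].

Note the characteristic polynomial does not split into linear factors over ℚ, so A has no Jordan form over ℚ; the rational canonical form exists over any field.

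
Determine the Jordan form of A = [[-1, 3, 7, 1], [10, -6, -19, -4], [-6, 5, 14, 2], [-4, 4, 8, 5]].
The characteristic polynomial is det(xI - A) = (x - 3)^4, so the eigenvalues are 3 (algebraic multiplicity 4).

For λ = 3: rank(A - 3I) = 2, rank((A - 3I)^2) = 0. The eigenspace has dimension 4 - 2 = 2, so there are 2 Jordan blocks; the rank sequence gives block sizes [2, 2].

Assembling the blocks gives the Jordan form J above.

J = [[3, 1, 0, 0], [0, 3, 0, 0], [0, 0, 3, 1], [0, 0, 0, 3]]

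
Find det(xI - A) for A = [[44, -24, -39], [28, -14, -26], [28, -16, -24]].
χ_A(x) = (x - 2)^3

xI - A = [[x - 44, 24, 39], [-28, x + 14, 26], [-28, 16, x + 24]].

Expanding det(xI - A) along the first row:
det(xI - A) = + (x - 44)·det([[x + 14, 26], [16, x + 24]]) - (24)·det([[-28, 26], [-28, x + 24]]) + (39)·det([[-28, x + 14], [-28, 16]]).

Evaluating gives χ_A(x) = x^3 - 6x^2 + 12x - 8 = (x - 2)^3.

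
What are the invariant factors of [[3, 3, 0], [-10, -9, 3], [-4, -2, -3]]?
(x + 3)^3

The Jordan structure of A has elementary divisors (x + 3)^3. Arranging the block sizes at each eigenvalue in decreasing order and taking row products gives the invariant factors.

Invariant factors (smallest first, each dividing the next): (x + 3)^3.

Check: the last factor (x + 3)^3 is the minimal polynomial, and the product (x + 3)^3 is the characteristic polynomial.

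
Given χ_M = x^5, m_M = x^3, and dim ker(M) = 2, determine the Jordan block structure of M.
λ = 0: algebraic multiplicity 5 (exponent in χ_M), largest block size 3 (exponent in m_M), 2 blocks (geometric multiplicity). These force block sizes [3, 2].

Jordan blocks: (0, 3), (0, 2)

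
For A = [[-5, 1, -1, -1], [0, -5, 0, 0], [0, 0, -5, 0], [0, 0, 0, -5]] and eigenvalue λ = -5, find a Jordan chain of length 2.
v_1 = [[1, -1, 0, -2]]^T, v_2 = [[1, 0, 0, 0]]^T

We seek v_1 ∈ ker((A + 5I)^2) \ ker(A + 5I), then set v_{i+1} = (A + 5I) v_i.

One such chain is v_1 = [[1, -1, 0, -2]]^T, v_2 = [[1, 0, 0, 0]]^T. Check: (A + 5I) v_2 = [[0, 0, 0, 0]]^T = 0.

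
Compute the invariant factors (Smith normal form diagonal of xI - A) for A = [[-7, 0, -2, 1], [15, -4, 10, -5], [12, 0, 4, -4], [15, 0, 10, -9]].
x + 4, x + 4, (x + 4)^2

The Jordan structure of A has elementary divisors (x + 4)^2, (x + 4), (x + 4). Arranging the block sizes at each eigenvalue in decreasing order and taking row products gives the invariant factors.

Invariant factors (smallest first, each dividing the next): x + 4, x + 4, (x + 4)^2.

Check: the last factor (x + 4)^2 is the minimal polynomial, and the product (x + 4)^4 is the characteristic polynomial.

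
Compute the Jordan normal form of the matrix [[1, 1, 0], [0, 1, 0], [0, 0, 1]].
J = [[1, 1, 0], [0, 1, 0], [0, 0, 1]]

The characteristic polynomial is det(xI - A) = (x - 1)^3, so the eigenvalues are 1 (algebraic multiplicity 3).

For λ = 1: rank(A - I) = 1, rank((A - I)^2) = 0. The eigenspace has dimension 3 - 1 = 2, so there are 2 Jordan blocks; the rank sequence gives block sizes [2, 1].

Assembling the blocks gives the Jordan form J above.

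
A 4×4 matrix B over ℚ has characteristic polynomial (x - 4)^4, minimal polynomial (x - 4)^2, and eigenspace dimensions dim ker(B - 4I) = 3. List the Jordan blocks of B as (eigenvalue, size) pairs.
Jordan blocks: (4, 2), (4, 1), (4, 1)

λ = 4: algebraic multiplicity 4 (exponent in χ_B), largest block size 2 (exponent in m_B), 3 blocks (geometric multiplicity). These force block sizes [2, 1, 1].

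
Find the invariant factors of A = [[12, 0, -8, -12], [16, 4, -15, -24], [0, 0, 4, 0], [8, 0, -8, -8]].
x - 4, x(x - 4)^2

The Jordan structure of A has elementary divisors x, (x - 4)^2, (x - 4). Arranging the block sizes at each eigenvalue in decreasing order and taking row products gives the invariant factors.

Invariant factors (smallest first, each dividing the next): x - 4, x(x - 4)^2.

Check: the last factor x(x - 4)^2 is the minimal polynomial, and the product x(x - 4)^3 is the characteristic polynomial.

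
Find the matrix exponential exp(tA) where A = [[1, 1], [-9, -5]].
A has Jordan form J = [[-2, 1], [0, -2]] with A = PJP^{-1}, so e^{tA} = P e^{tJ} P^{-1}.

For a Jordan block J_k(λ), e^{tJ_k(λ)} = e^{λt} · (I + tN + t^2 N^2/2! + ... + t^{k-1} N^{k-1}/(k-1)!) where N is the nilpotent superdiagonal part.

Assembling the blocks and conjugating back gives the entries of e^{tA} as shown above.

e^{tA} = [[(3*t + 1)*e^{-2*t}, t*e^{-2*t}], [-9*t*e^{-2*t}, (1 - 3*t)*e^{-2*t}]]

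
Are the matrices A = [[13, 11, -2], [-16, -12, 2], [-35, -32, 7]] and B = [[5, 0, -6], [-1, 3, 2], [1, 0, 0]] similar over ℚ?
Two matrices over a field are similar if and only if they have the same invariant factors.

Both A and B have characteristic polynomial (x - 3)^2(x - 2) and minimal polynomial (x - 3)^2(x - 2). Computing further, both have invariant factors (x - 3)^2(x - 2). Hence A and B are similar.

Yes.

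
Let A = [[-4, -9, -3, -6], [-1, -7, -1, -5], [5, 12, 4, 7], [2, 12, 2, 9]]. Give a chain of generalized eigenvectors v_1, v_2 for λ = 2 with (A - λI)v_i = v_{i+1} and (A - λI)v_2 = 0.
v_1 = [[-1, 0, 2, 0]]^T, v_2 = [[0, -1, -1, 2]]^T

We seek v_1 ∈ ker((A - 2I)^2) \ ker(A - 2I), then set v_{i+1} = (A - 2I) v_i.

One such chain is v_1 = [[-1, 0, 2, 0]]^T, v_2 = [[0, -1, -1, 2]]^T. Check: (A - 2I) v_2 = [[0, 0, 0, 0]]^T = 0.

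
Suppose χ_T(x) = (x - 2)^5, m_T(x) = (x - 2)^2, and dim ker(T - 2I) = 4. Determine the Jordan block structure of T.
Jordan blocks: (2, 2), (2, 1), (2, 1), (2, 1)

λ = 2: algebraic multiplicity 5 (exponent in χ_T), largest block size 2 (exponent in m_T), 4 blocks (geometric multiplicity). These force block sizes [2, 1, 1, 1].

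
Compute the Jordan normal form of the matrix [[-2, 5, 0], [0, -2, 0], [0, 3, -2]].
The characteristic polynomial is det(xI - A) = (x + 2)^3, so the eigenvalues are -2 (algebraic multiplicity 3).

For λ = -2: rank(A + 2I) = 1, rank((A + 2I)^2) = 0. The eigenspace has dimension 3 - 1 = 2, so there are 2 Jordan blocks; the rank sequence gives block sizes [2, 1].

Assembling the blocks gives the Jordan form J above.

J = [[-2, 1, 0], [0, -2, 0], [0, 0, -2]]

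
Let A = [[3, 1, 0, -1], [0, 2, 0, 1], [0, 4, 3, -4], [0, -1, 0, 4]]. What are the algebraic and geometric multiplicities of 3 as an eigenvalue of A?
algebraic multiplicity 4, geometric multiplicity 3

The characteristic polynomial is (x - 3)^4, so the factor x - 3 appears with exponent 4: the algebraic multiplicity is 4.

rank(A - 3I) = 1, so the eigenspace has dimension 4 - 1 = 3: the geometric multiplicity is 3.

Since 3 < 4, A is not diagonalizable.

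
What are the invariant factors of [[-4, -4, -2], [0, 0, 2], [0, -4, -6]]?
The Jordan structure of A has elementary divisors (x + 4), (x + 4), (x + 2). Arranging the block sizes at each eigenvalue in decreasing order and taking row products gives the invariant factors.

Invariant factors (smallest first, each dividing the next): x + 4, (x + 2)(x + 4).

Check: the last factor (x + 2)(x + 4) is the minimal polynomial, and the product (x + 2)(x + 4)^2 is the characteristic polynomial.

x + 4, (x + 2)(x + 4)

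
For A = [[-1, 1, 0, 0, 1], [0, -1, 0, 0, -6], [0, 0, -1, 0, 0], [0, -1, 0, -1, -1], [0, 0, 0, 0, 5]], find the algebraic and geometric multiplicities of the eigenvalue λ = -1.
algebraic multiplicity 4, geometric multiplicity 3

The characteristic polynomial is (x - 5)(x + 1)^4, so the factor x + 1 appears with exponent 4: the algebraic multiplicity is 4.

rank(A + I) = 2, so the eigenspace has dimension 5 - 2 = 3: the geometric multiplicity is 3.

Since 3 < 4, A is not diagonalizable.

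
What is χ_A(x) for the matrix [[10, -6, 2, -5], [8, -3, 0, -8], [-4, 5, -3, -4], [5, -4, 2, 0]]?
xI - A = [[x - 10, 6, -2, 5], [-8, x + 3, 0, 8], [4, -5, x + 3, 4], [-5, 4, -2, x]].

Expanding det(xI - A) along the first row:
det(xI - A) = + (x - 10)·det([[x + 3, 0, 8], [-5, x + 3, 4], [4, -2, x]]) - (6)·det([[-8, 0, 8], [4, x + 3, 4], [-5, -2, x]]) + (-2)·det([[-8, x + 3, 8], [4, -5, 4], [-5, 4, x]]) - (5)·det([[-8, x + 3, 0], [4, -5, x + 3], [-5, 4, -2]]).

Evaluating gives χ_A(x) = x^4 - 4x^3 + 6x^2 - 4x + 1 = (x - 1)^4.

χ_A(x) = (x - 1)^4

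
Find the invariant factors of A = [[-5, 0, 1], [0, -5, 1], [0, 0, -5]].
The Jordan structure of A has elementary divisors (x + 5)^2, (x + 5). Arranging the block sizes at each eigenvalue in decreasing order and taking row products gives the invariant factors.

Invariant factors (smallest first, each dividing the next): x + 5, (x + 5)^2.

Check: the last factor (x + 5)^2 is the minimal polynomial, and the product (x + 5)^3 is the characteristic polynomial.

x + 5, (x + 5)^2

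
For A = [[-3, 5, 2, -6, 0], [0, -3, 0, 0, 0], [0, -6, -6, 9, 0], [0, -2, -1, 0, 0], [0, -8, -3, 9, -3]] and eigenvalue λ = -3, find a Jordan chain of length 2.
v_1 = [[0, 1, -2, 0, 0]]^T, v_2 = [[1, 0, 0, 0, -2]]^T

We seek v_1 ∈ ker((A + 3I)^2) \ ker(A + 3I), then set v_{i+1} = (A + 3I) v_i.

One such chain is v_1 = [[0, 1, -2, 0, 0]]^T, v_2 = [[1, 0, 0, 0, -2]]^T. Check: (A + 3I) v_2 = [[0, 0, 0, 0, 0]]^T = 0.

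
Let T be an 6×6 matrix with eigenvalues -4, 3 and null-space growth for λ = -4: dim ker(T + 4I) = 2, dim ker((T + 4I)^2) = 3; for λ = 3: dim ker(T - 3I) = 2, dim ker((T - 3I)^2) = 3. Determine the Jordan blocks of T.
λ = -4: successive nullity increments [2, 1] count blocks of size ≥ k; block sizes are [2, 1].
λ = 3: successive nullity increments [2, 1] count blocks of size ≥ k; block sizes are [2, 1].

Jordan blocks: (-4, 2), (-4, 1), (3, 2), (3, 1)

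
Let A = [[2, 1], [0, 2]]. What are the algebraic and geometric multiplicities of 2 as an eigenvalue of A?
The characteristic polynomial is (x - 2)^2, so the factor x - 2 appears with exponent 2: the algebraic multiplicity is 2.

rank(A - 2I) = 1, so the eigenspace has dimension 2 - 1 = 1: the geometric multiplicity is 1.

Since 1 < 2, A is not diagonalizable.

algebraic multiplicity 2, geometric multiplicity 1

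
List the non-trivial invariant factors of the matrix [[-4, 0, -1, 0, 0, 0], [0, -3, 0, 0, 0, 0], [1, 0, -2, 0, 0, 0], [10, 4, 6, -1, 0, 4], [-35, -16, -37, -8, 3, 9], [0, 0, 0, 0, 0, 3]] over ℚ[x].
x + 3, (x - 3)^2(x + 1)(x + 3)^2

The Jordan structure of A has elementary divisors (x + 3)^2, (x + 3), (x + 1), (x - 3)^2. Arranging the block sizes at each eigenvalue in decreasing order and taking row products gives the invariant factors.

Invariant factors (smallest first, each dividing the next): x + 3, (x - 3)^2(x + 1)(x + 3)^2.

Check: the last factor (x - 3)^2(x + 1)(x + 3)^2 is the minimal polynomial, and the product (x - 3)^2(x + 1)(x + 3)^3 is the characteristic polynomial.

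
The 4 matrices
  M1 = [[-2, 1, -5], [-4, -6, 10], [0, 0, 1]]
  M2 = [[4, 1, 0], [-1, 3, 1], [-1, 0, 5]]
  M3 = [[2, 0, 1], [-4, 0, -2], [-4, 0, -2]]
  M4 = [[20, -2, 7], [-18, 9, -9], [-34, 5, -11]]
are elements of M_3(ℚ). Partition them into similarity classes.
4 classes: {M1}, {M2}, {M3}, {M4}

Characteristic polynomials: χ_{M1} = (x - 1)(x + 4)^2, χ_{M2} = (x - 4)^3, χ_{M3} = x^3, χ_{M4} = (x - 6)^3.

{M1}: invariant factors (x - 1)(x + 4)^2.

{M2}: invariant factors (x - 4)^3.

{M3}: invariant factors x, x^2.

{M4}: invariant factors (x - 6)^3.

Matrices are similar if and only if their invariant-factor lists agree; the partition into similarity classes is {M1}, {M2}, {M3}, {M4}.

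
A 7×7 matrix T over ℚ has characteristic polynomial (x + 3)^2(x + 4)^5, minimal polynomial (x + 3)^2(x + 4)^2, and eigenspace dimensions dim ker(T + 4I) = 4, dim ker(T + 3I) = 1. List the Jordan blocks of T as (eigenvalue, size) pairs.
Jordan blocks: (-4, 2), (-4, 1), (-4, 1), (-4, 1), (-3, 2)

λ = -4: algebraic multiplicity 5 (exponent in χ_T), largest block size 2 (exponent in m_T), 4 blocks (geometric multiplicity). These force block sizes [2, 1, 1, 1].
λ = -3: algebraic multiplicity 2 (exponent in χ_T), largest block size 2 (exponent in m_T), 1 block (geometric multiplicity). This forces block sizes [2].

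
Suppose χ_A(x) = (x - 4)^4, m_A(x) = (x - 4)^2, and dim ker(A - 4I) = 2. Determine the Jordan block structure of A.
Jordan blocks: (4, 2), (4, 2)

λ = 4: algebraic multiplicity 4 (exponent in χ_A), largest block size 2 (exponent in m_A), 2 blocks (geometric multiplicity). These force block sizes [2, 2].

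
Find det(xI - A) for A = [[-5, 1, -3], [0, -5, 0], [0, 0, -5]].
xI - A = [[x + 5, -1, 3], [0, x + 5, 0], [0, 0, x + 5]].

Expanding det(xI - A) along the first row:
det(xI - A) = + (x + 5)·det([[x + 5, 0], [0, x + 5]]) - (-1)·det([[0, 0], [0, x + 5]]) + (3)·det([[0, x + 5], [0, 0]]).

Evaluating gives χ_A(x) = x^3 + 15x^2 + 75x + 125 = (x + 5)^3.

χ_A(x) = (x + 5)^3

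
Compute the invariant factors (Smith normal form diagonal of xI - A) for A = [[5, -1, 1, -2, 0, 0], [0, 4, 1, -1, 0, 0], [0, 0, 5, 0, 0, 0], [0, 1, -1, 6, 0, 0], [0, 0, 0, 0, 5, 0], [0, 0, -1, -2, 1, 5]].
x - 5, (x - 5)^2, (x - 5)^3

The Jordan structure of A has elementary divisors (x - 5)^3, (x - 5)^2, (x - 5). Arranging the block sizes at each eigenvalue in decreasing order and taking row products gives the invariant factors.

Invariant factors (smallest first, each dividing the next): x - 5, (x - 5)^2, (x - 5)^3.

Check: the last factor (x - 5)^3 is the minimal polynomial, and the product (x - 5)^6 is the characteristic polynomial.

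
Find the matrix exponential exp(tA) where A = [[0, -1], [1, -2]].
e^{tA} = [[(t + 1)*e^{-t}, -t*e^{-t}], [t*e^{-t}, (1 - t)*e^{-t}]]

A has Jordan form J = [[-1, 1], [0, -1]] with A = PJP^{-1}, so e^{tA} = P e^{tJ} P^{-1}.

For a Jordan block J_k(λ), e^{tJ_k(λ)} = e^{λt} · (I + tN + t^2 N^2/2! + ... + t^{k-1} N^{k-1}/(k-1)!) where N is the nilpotent superdiagonal part.

Assembling the blocks and conjugating back gives the entries of e^{tA} as shown above.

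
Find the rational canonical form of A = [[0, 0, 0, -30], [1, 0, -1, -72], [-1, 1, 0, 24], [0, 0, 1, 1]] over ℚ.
R = [[0, 0, 0, -30], [1, 0, 0, -41], [0, 1, 0, 23], [0, 0, 1, 1]]

The invariant factors of A (the non-unit diagonal entries of the Smith normal form of xI - A over ℚ[x]) are (x - 3)(x + 5)(x^2 - 3x - 2), each dividing the next. The characteristic polynomial is their product, (x - 3)(x + 5)(x^2 - 3x - 2).

The rational canonical form is the block-diagonal matrix of companion matrices C(f_i):
R = [[0, 0, 0, -30], [1, 0, 0, -41], [0, 1, 0, 23], [0, 0, 1, 1]].

Note the characteristic polynomial does not split into linear factors over ℚ, so A has no Jordan form over ℚ; the rational canonical form exists over any field.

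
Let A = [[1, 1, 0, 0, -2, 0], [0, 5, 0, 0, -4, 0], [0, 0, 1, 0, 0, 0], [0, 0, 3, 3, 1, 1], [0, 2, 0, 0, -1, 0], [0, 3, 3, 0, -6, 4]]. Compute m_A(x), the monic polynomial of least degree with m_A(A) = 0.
m_A(x) = (x - 4)(x - 3)^2(x - 1)^2

The characteristic polynomial factors as (x - 4)(x - 3)^2(x - 1)^3. The minimal polynomial is ∏(x - λ)^{k_λ} where k_λ is the size of the largest Jordan block at λ.

For λ = 1: rank(A - I) = 4, and the largest Jordan block has size 2 (the smallest k with rank((A - I)^k) = rank((A - I)^(k+1))).
For λ = 3: rank(A - 3I) = 5, and the largest Jordan block has size 2 (the smallest k with rank((A - 3I)^k) = rank((A - 3I)^(k+1))).
For λ = 4: rank(A - 4I) = 5, and the largest Jordan block has size 1 (the smallest k with rank((A - 4I)^k) = rank((A - 4I)^(k+1))).

So m_A(x) = (x - 4)(x - 3)^2(x - 1)^2.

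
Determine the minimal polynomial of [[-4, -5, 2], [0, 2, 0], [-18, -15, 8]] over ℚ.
m_A(x) = (x - 2)^2

The characteristic polynomial factors as (x - 2)^3. The minimal polynomial is ∏(x - λ)^{k_λ} where k_λ is the size of the largest Jordan block at λ.

For λ = 2: rank(A - 2I) = 1, and the largest Jordan block has size 2 (the smallest k with rank((A - 2I)^k) = rank((A - 2I)^(k+1))).

So m_A(x) = (x - 2)^2.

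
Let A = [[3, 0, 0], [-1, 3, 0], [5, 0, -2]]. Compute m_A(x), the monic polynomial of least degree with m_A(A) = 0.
The characteristic polynomial factors as (x - 3)^2(x + 2). The minimal polynomial is ∏(x - λ)^{k_λ} where k_λ is the size of the largest Jordan block at λ.

For λ = -2: rank(A + 2I) = 2, and the largest Jordan block has size 1 (the smallest k with rank((A + 2I)^k) = rank((A + 2I)^(k+1))).
For λ = 3: rank(A - 3I) = 2, and the largest Jordan block has size 2 (the smallest k with rank((A - 3I)^k) = rank((A - 3I)^(k+1))).

So m_A(x) = (x - 3)^2(x + 2).

m_A(x) = (x - 3)^2(x + 2)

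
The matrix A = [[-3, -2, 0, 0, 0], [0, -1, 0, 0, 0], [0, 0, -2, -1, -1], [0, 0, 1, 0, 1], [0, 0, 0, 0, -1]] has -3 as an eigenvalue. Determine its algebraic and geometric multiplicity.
The characteristic polynomial is (x + 1)^4(x + 3), so the factor x + 3 appears with exponent 1: the algebraic multiplicity is 1.

rank(A + 3I) = 4, so the eigenspace has dimension 5 - 4 = 1: the geometric multiplicity is 1.

algebraic multiplicity 1, geometric multiplicity 1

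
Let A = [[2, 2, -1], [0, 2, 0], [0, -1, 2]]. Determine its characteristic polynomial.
xI - A = [[x - 2, -2, 1], [0, x - 2, 0], [0, 1, x - 2]].

Expanding det(xI - A) along the first row:
det(xI - A) = + (x - 2)·det([[x - 2, 0], [1, x - 2]]) - (-2)·det([[0, 0], [0, x - 2]]) + (1)·det([[0, x - 2], [0, 1]]).

Evaluating gives χ_A(x) = x^3 - 6x^2 + 12x - 8 = (x - 2)^3.

χ_A(x) = (x - 2)^3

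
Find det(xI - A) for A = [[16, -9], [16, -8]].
xI - A = [[x - 16, 9], [-16, x + 8]].

Expanding det(xI - A) along the first row:
det(xI - A) = + (x - 16)·det([[x + 8]]) - (9)·det([[-16]]).

Evaluating gives χ_A(x) = x^2 - 8x + 16 = (x - 4)^2.

χ_A(x) = (x - 4)^2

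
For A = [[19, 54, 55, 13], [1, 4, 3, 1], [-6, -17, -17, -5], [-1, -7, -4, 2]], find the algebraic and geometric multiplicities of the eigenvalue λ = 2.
algebraic multiplicity 4, geometric multiplicity 2

The characteristic polynomial is (x - 2)^4, so the factor x - 2 appears with exponent 4: the algebraic multiplicity is 4.

rank(A - 2I) = 2, so the eigenspace has dimension 4 - 2 = 2: the geometric multiplicity is 2.

Since 2 < 4, A is not diagonalizable.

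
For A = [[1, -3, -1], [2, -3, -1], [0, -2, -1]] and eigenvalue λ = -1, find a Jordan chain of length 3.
v_1 = [[1, 0, 1]]^T, v_2 = [[1, 1, 0]]^T, v_3 = [[-1, 0, -2]]^T

We seek v_1 ∈ ker((A + I)^3) \ ker((A + I)^2), then set v_{i+1} = (A + I) v_i.

One such chain is v_1 = [[1, 0, 1]]^T, v_2 = [[1, 1, 0]]^T, v_3 = [[-1, 0, -2]]^T. Check: (A + I) v_3 = [[0, 0, 0]]^T = 0.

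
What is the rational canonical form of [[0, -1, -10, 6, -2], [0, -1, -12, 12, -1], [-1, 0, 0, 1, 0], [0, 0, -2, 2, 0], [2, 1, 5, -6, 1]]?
The invariant factors of A (the non-unit diagonal entries of the Smith normal form of xI - A over ℚ[x]) are (x - 2)(x + 1)^2(x^2 - 2x - 1), each dividing the next. The characteristic polynomial is their product, (x - 2)(x + 1)^2(x^2 - 2x - 1).

The rational canonical form is the block-diagonal matrix of companion matrices C(f_i):
R = [[0, 0, 0, 0, -2], [1, 0, 0, 0, -7], [0, 1, 0, 0, -4], [0, 0, 1, 0, 4], [0, 0, 0, 1, 2]].

Note the characteristic polynomial does not split into linear factors over ℚ, so A has no Jordan form over ℚ; the rational canonical form exists over any field.

R = [[0, 0, 0, 0, -2], [1, 0, 0, 0, -7], [0, 1, 0, 0, -4], [0, 0, 1, 0, 4], [0, 0, 0, 1, 2]]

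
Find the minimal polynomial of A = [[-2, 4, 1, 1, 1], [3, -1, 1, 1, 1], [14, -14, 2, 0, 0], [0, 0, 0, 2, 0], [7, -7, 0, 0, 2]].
The characteristic polynomial factors as (x - 2)^4(x + 5). The minimal polynomial is ∏(x - λ)^{k_λ} where k_λ is the size of the largest Jordan block at λ.

For λ = -5: rank(A + 5I) = 4, and the largest Jordan block has size 1 (the smallest k with rank((A + 5I)^k) = rank((A + 5I)^(k+1))).
For λ = 2: rank(A - 2I) = 2, and the largest Jordan block has size 2 (the smallest k with rank((A - 2I)^k) = rank((A - 2I)^(k+1))).

So m_A(x) = (x - 2)^2(x + 5).

m_A(x) = (x - 2)^2(x + 5)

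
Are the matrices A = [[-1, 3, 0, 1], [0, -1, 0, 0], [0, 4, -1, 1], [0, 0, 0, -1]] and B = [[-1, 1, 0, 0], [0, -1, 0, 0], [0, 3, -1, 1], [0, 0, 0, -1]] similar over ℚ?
Yes.

Two matrices over a field are similar if and only if they have the same invariant factors.

Both A and B have characteristic polynomial (x + 1)^4 and minimal polynomial (x + 1)^2. Computing further, both have invariant factors (x + 1)^2, (x + 1)^2. Hence A and B are similar.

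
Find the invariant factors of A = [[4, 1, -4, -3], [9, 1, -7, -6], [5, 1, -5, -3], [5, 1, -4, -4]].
The Jordan structure of A has elementary divisors (x + 1)^3, (x + 1). Arranging the block sizes at each eigenvalue in decreasing order and taking row products gives the invariant factors.

Invariant factors (smallest first, each dividing the next): x + 1, (x + 1)^3.

Check: the last factor (x + 1)^3 is the minimal polynomial, and the product (x + 1)^4 is the characteristic polynomial.

x + 1, (x + 1)^3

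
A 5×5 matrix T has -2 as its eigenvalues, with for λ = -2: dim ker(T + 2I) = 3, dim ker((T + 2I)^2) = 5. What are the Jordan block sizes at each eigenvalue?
Jordan blocks: (-2, 2), (-2, 2), (-2, 1)

λ = -2: successive nullity increments [3, 2] count blocks of size ≥ k; block sizes are [2, 2, 1].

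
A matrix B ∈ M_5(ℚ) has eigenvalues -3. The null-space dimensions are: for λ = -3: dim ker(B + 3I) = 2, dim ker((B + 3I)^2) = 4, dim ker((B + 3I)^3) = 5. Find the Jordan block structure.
Jordan blocks: (-3, 3), (-3, 2)

λ = -3: successive nullity increments [2, 2, 1] count blocks of size ≥ k; block sizes are [3, 2].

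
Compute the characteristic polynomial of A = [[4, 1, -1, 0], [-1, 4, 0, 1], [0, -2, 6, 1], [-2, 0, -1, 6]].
xI - A = [[x - 4, -1, 1, 0], [1, x - 4, 0, -1], [0, 2, x - 6, -1], [2, 0, 1, x - 6]].

Expanding det(xI - A) along the first row:
det(xI - A) = + (x - 4)·det([[x - 4, 0, -1], [2, x - 6, -1], [0, 1, x - 6]]) - (-1)·det([[1, 0, -1], [0, x - 6, -1], [2, 1, x - 6]]) + (1)·det([[1, x - 4, -1], [0, 2, -1], [2, 0, x - 6]]) - (0)·det([[1, x - 4, 0], [0, 2, x - 6], [2, 0, 1]]).

Evaluating gives χ_A(x) = x^4 - 20x^3 + 150x^2 - 500x + 625 = (x - 5)^4.

χ_A(x) = (x - 5)^4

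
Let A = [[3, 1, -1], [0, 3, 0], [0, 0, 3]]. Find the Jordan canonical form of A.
J = [[3, 1, 0], [0, 3, 0], [0, 0, 3]]

The characteristic polynomial is det(xI - A) = (x - 3)^3, so the eigenvalues are 3 (algebraic multiplicity 3).

For λ = 3: rank(A - 3I) = 1, rank((A - 3I)^2) = 0. The eigenspace has dimension 3 - 1 = 2, so there are 2 Jordan blocks; the rank sequence gives block sizes [2, 1].

Assembling the blocks gives the Jordan form J above.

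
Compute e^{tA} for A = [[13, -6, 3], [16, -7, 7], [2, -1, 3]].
A has Jordan form J = [[1, 0, 0], [0, 4, 1], [0, 0, 4]] with A = PJP^{-1}, so e^{tA} = P e^{tJ} P^{-1}.

For a Jordan block J_k(λ), e^{tJ_k(λ)} = e^{λt} · (I + tN + t^2 N^2/2! + ... + t^{k-1} N^{k-1}/(k-1)!) where N is the nilpotent superdiagonal part.

Assembling the blocks and conjugating back gives the entries of e^{tA} as shown above.

e^{tA} = [[6*t*e^{4*t} + 2*e^{4*t} - e^{t}, -3*t*e^{4*t} - e^{4*t} + e^{t}, (-3*t*e^{3*t} + 2*e^{3*t} - 2)*e^{t}], [2*(5*t*e^{3*t} + e^{3*t} - 1)*e^{t}, (-5*t*e^{3*t} - e^{3*t} + 2)*e^{t}, (-5*t*e^{3*t} + 4*e^{3*t} - 4)*e^{t}], [2*t*e^{4*t}, -t*e^{4*t}, (1 - t)*e^{4*t}]]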